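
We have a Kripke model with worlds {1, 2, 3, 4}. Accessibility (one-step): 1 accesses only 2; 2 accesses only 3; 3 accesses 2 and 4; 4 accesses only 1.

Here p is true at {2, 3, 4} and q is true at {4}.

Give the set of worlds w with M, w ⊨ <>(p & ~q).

1: successors {2}; p & ~q there: 2:T. ✓
2: successors {3}; p & ~q there: 3:T. ✓
3: successors {2, 4}; p & ~q there: 2:T, 4:F. ✓
4: successors {1}; p & ~q there: 1:F. ✗

{1, 2, 3}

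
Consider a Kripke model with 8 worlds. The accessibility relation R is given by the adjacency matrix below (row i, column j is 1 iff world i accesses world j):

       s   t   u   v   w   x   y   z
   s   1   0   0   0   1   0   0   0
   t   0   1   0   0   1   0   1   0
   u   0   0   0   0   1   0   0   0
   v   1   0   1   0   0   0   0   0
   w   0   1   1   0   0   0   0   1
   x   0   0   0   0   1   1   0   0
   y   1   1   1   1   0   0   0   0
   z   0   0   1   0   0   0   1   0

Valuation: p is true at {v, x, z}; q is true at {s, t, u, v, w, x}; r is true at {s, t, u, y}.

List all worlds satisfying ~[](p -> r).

{w, x, y}

s: [](p -> r) is T. ✗
t: [](p -> r) is T. ✗
u: [](p -> r) is T. ✗
v: [](p -> r) is T. ✗
w: [](p -> r) is F. ✓
x: [](p -> r) is F. ✓
y: [](p -> r) is F. ✓
z: [](p -> r) is T. ✗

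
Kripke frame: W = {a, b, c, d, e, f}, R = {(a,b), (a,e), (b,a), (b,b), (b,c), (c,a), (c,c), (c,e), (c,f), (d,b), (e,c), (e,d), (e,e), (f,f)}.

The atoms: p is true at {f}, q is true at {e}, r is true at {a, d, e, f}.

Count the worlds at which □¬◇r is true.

0

a: successors {b, e}; ¬◇r there: b:F, e:F. ✗
b: successors {a, b, c}; ¬◇r there: a:F, b:F, c:F. ✗
c: successors {a, c, e, f}; ¬◇r there: a:F, c:F, e:F, f:F. ✗
d: successors {b}; ¬◇r there: b:F. ✗
e: successors {c, d, e}; ¬◇r there: c:F, d:T, e:F. ✗
f: successors {f}; ¬◇r there: f:F. ✗
Satisfying worlds: ∅.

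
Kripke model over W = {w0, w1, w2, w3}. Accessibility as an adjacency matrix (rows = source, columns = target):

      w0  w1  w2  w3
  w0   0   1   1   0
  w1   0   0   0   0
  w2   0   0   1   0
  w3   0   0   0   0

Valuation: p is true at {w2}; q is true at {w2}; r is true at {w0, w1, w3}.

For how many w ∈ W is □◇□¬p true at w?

w0: successors {w1, w2}; ◇□¬p there: w1:F, w2:F. ✗
w1: no successors, so □◇□¬p holds vacuously. ✓
w2: successors {w2}; ◇□¬p there: w2:F. ✗
w3: no successors, so □◇□¬p holds vacuously. ✓
Satisfying worlds: {w1, w3}.

2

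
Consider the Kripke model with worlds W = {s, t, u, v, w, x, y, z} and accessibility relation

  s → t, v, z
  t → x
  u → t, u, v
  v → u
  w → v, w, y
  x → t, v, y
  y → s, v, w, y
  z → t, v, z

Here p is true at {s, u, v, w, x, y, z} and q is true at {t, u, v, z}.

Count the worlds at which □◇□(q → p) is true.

2

s: successors {t, v, z}; ◇□(q → p) there: t:F, v:F, z:T. ✗
t: successors {x}; ◇□(q → p) there: x:T. ✓
u: successors {t, u, v}; ◇□(q → p) there: t:F, u:T, v:F. ✗
v: successors {u}; ◇□(q → p) there: u:T. ✓
w: successors {v, w, y}; ◇□(q → p) there: v:F, w:T, y:T. ✗
x: successors {t, v, y}; ◇□(q → p) there: t:F, v:F, y:T. ✗
y: successors {s, v, w, y}; ◇□(q → p) there: s:T, v:F, w:T, y:T. ✗
z: successors {t, v, z}; ◇□(q → p) there: t:F, v:F, z:T. ✗
Satisfying worlds: {t, v}.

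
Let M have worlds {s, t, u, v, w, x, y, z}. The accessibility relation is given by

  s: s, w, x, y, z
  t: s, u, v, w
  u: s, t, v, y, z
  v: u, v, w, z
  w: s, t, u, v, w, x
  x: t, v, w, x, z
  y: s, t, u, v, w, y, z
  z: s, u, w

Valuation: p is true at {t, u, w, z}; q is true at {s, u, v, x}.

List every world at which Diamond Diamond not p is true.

s: successors {s, w, x, y, z}; Diamond not p there: s:T, w:T, x:T, y:T, z:T. ✓
t: successors {s, u, v, w}; Diamond not p there: s:T, u:T, v:T, w:T. ✓
u: successors {s, t, v, y, z}; Diamond not p there: s:T, t:T, v:T, y:T, z:T. ✓
v: successors {u, v, w, z}; Diamond not p there: u:T, v:T, w:T, z:T. ✓
w: successors {s, t, u, v, w, x}; Diamond not p there: s:T, t:T, u:T, v:T, w:T, x:T. ✓
x: successors {t, v, w, x, z}; Diamond not p there: t:T, v:T, w:T, x:T, z:T. ✓
y: successors {s, t, u, v, w, y, z}; Diamond not p there: s:T, t:T, u:T, v:T, w:T, y:T, z:T. ✓
z: successors {s, u, w}; Diamond not p there: s:T, u:T, w:T. ✓

{s, t, u, v, w, x, y, z}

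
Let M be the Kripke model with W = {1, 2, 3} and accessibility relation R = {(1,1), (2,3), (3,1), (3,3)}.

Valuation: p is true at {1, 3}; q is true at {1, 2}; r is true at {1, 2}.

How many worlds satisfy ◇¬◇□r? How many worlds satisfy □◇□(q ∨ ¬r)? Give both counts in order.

0 and 3

For ◇¬◇□r:
1: successors {1}; ¬◇□r there: 1:F. ✗
2: successors {3}; ¬◇□r there: 3:F. ✗
3: successors {1, 3}; ¬◇□r there: 1:F, 3:F. ✗
— 0 worlds.
For □◇□(q ∨ ¬r):
1: successors {1}; ◇□(q ∨ ¬r) there: 1:T. ✓
2: successors {3}; ◇□(q ∨ ¬r) there: 3:T. ✓
3: successors {1, 3}; ◇□(q ∨ ¬r) there: 1:T, 3:T. ✓
— 3 worlds.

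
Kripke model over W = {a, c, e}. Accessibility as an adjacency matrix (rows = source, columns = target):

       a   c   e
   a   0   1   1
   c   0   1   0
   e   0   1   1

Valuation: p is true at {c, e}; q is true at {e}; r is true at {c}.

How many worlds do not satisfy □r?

2

a: successors {c, e}; r there: c:T, e:F. ✗
c: successors {c}; r there: c:T. ✓
e: successors {c, e}; r there: c:T, e:F. ✗
Satisfying worlds: {c}.
So □r fails at the other 2 worlds.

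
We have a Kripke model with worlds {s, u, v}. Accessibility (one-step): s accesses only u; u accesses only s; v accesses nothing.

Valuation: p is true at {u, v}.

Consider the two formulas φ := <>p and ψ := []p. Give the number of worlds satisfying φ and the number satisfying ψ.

1 and 2

For <>p:
s: successors {u}; p there: u:T. ✓
u: successors {s}; p there: s:F. ✗
v: no successors, so <>p fails. ✗
— 1 world.
For []p:
s: successors {u}; p there: u:T. ✓
u: successors {s}; p there: s:F. ✗
v: no successors, so []p holds vacuously. ✓
— 2 worlds.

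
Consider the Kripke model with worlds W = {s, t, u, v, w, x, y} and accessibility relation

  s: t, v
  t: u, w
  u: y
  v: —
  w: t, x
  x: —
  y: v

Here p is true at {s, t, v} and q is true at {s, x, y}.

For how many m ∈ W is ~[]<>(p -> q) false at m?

3

s: []<>(p -> q) is F. ✓
t: []<>(p -> q) is T. ✗
u: []<>(p -> q) is F. ✓
v: []<>(p -> q) is T. ✗
w: []<>(p -> q) is F. ✓
x: []<>(p -> q) is T. ✗
y: []<>(p -> q) is F. ✓
Satisfying worlds: {s, u, w, y}.
So ~[]<>(p -> q) fails at the other 3 worlds.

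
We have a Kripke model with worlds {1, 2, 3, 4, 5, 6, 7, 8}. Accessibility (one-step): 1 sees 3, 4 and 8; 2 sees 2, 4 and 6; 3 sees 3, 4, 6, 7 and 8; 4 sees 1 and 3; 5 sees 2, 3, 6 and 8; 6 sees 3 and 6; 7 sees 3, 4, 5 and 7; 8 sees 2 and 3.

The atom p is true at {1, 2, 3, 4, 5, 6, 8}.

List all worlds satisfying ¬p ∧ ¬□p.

1: ¬p is F, ¬□p is F. ✗
2: ¬p is F, ¬□p is F. ✗
3: ¬p is F, ¬□p is T. ✗
4: ¬p is F, ¬□p is F. ✗
5: ¬p is F, ¬□p is F. ✗
6: ¬p is F, ¬□p is F. ✗
7: ¬p is T, ¬□p is T. ✓
8: ¬p is F, ¬□p is F. ✗

{7}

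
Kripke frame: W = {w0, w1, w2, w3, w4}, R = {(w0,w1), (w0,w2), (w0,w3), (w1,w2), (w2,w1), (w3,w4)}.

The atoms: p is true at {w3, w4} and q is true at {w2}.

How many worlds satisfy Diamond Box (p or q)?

3

w0: successors {w1, w2, w3}; Box (p or q) there: w1:T, w2:F, w3:T. ✓
w1: successors {w2}; Box (p or q) there: w2:F. ✗
w2: successors {w1}; Box (p or q) there: w1:T. ✓
w3: successors {w4}; Box (p or q) there: w4:T. ✓
w4: no successors, so Diamond Box (p or q) fails. ✗
Satisfying worlds: {w0, w2, w3}.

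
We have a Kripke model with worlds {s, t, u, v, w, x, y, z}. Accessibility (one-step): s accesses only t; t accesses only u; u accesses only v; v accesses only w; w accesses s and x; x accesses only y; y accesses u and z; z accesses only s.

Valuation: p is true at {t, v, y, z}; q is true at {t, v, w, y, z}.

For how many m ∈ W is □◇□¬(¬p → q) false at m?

s: successors {t}; ◇□¬(¬p → q) there: t:F. ✗
t: successors {u}; ◇□¬(¬p → q) there: u:F. ✗
u: successors {v}; ◇□¬(¬p → q) there: v:T. ✓
v: successors {w}; ◇□¬(¬p → q) there: w:F. ✗
w: successors {s, x}; ◇□¬(¬p → q) there: s:T, x:F. ✗
x: successors {y}; ◇□¬(¬p → q) there: y:T. ✓
y: successors {u, z}; ◇□¬(¬p → q) there: u:F, z:F. ✗
z: successors {s}; ◇□¬(¬p → q) there: s:T. ✓
Satisfying worlds: {u, x, z}.
So □◇□¬(¬p → q) fails at the other 5 worlds.

5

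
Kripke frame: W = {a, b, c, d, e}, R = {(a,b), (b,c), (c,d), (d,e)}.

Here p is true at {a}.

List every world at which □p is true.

{e}

a: successors {b}; p there: b:F. ✗
b: successors {c}; p there: c:F. ✗
c: successors {d}; p there: d:F. ✗
d: successors {e}; p there: e:F. ✗
e: no successors, so □p holds vacuously. ✓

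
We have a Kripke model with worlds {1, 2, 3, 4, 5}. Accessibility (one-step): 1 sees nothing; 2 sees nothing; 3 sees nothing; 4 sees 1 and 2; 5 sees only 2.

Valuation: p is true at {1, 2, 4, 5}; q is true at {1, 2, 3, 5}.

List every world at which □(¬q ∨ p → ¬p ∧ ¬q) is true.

{1, 2, 3}

1: no successors, so □(¬q ∨ p → ¬p ∧ ¬q) holds vacuously. ✓
2: no successors, so □(¬q ∨ p → ¬p ∧ ¬q) holds vacuously. ✓
3: no successors, so □(¬q ∨ p → ¬p ∧ ¬q) holds vacuously. ✓
4: successors {1, 2}; ¬q ∨ p → ¬p ∧ ¬q there: 1:F, 2:F. ✗
5: successors {2}; ¬q ∨ p → ¬p ∧ ¬q there: 2:F. ✗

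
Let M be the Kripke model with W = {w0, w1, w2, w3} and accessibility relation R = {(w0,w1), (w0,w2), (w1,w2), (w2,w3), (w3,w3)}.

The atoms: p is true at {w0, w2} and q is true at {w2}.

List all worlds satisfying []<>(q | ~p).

w0: successors {w1, w2}; <>(q | ~p) there: w1:T, w2:T. ✓
w1: successors {w2}; <>(q | ~p) there: w2:T. ✓
w2: successors {w3}; <>(q | ~p) there: w3:T. ✓
w3: successors {w3}; <>(q | ~p) there: w3:T. ✓

{w0, w1, w2, w3}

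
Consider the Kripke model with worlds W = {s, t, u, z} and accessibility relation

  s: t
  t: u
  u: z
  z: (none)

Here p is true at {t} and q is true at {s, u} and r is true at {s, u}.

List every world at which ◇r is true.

s: successors {t}; r there: t:F. ✗
t: successors {u}; r there: u:T. ✓
u: successors {z}; r there: z:F. ✗
z: no successors, so ◇r fails. ✗

{t}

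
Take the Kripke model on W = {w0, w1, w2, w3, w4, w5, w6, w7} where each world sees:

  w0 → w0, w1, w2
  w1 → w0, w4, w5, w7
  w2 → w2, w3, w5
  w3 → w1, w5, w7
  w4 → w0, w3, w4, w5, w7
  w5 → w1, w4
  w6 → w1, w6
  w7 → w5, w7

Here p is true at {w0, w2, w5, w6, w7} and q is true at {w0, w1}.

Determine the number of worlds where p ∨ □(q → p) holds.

7

w0: p is T, □(q → p) is F. ✓
w1: p is F, □(q → p) is T. ✓
w2: p is T, □(q → p) is T. ✓
w3: p is F, □(q → p) is F. ✗
w4: p is F, □(q → p) is T. ✓
w5: p is T, □(q → p) is F. ✓
w6: p is T, □(q → p) is F. ✓
w7: p is T, □(q → p) is T. ✓
Satisfying worlds: {w0, w1, w2, w4, w5, w6, w7}.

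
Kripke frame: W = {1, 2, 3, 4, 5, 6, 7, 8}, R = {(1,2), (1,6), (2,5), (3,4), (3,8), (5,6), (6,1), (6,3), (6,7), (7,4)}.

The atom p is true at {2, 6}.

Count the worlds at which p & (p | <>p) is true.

2

1: p is F, p | <>p is T. ✗
2: p is T, p | <>p is T. ✓
3: p is F, p | <>p is F. ✗
4: p is F, p | <>p is F. ✗
5: p is F, p | <>p is T. ✗
6: p is T, p | <>p is T. ✓
7: p is F, p | <>p is F. ✗
8: p is F, p | <>p is F. ✗
Satisfying worlds: {2, 6}.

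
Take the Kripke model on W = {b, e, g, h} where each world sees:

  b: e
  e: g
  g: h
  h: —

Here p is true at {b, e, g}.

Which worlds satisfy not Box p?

{g}

b: Box p is T. ✗
e: Box p is T. ✗
g: Box p is F. ✓
h: Box p is T. ✗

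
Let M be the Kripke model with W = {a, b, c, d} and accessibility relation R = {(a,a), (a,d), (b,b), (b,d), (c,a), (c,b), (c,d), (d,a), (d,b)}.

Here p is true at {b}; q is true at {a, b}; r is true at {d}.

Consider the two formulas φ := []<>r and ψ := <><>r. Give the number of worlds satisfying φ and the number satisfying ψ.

For []<>r:
a: successors {a, d}; <>r there: a:T, d:F. ✗
b: successors {b, d}; <>r there: b:T, d:F. ✗
c: successors {a, b, d}; <>r there: a:T, b:T, d:F. ✗
d: successors {a, b}; <>r there: a:T, b:T. ✓
— 1 world.
For <><>r:
a: successors {a, d}; <>r there: a:T, d:F. ✓
b: successors {b, d}; <>r there: b:T, d:F. ✓
c: successors {a, b, d}; <>r there: a:T, b:T, d:F. ✓
d: successors {a, b}; <>r there: a:T, b:T. ✓
— 4 worlds.

1 and 4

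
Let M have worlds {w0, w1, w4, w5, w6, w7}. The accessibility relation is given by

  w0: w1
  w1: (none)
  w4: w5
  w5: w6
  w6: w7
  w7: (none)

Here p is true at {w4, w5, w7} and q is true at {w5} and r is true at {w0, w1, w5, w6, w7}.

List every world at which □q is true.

w0: successors {w1}; q there: w1:F. ✗
w1: no successors, so □q holds vacuously. ✓
w4: successors {w5}; q there: w5:T. ✓
w5: successors {w6}; q there: w6:F. ✗
w6: successors {w7}; q there: w7:F. ✗
w7: no successors, so □q holds vacuously. ✓

{w1, w4, w7}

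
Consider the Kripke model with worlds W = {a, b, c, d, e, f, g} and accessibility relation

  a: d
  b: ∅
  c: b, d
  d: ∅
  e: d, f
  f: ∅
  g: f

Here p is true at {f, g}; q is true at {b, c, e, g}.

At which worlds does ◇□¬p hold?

a: successors {d}; □¬p there: d:T. ✓
b: no successors, so ◇□¬p fails. ✗
c: successors {b, d}; □¬p there: b:T, d:T. ✓
d: no successors, so ◇□¬p fails. ✗
e: successors {d, f}; □¬p there: d:T, f:T. ✓
f: no successors, so ◇□¬p fails. ✗
g: successors {f}; □¬p there: f:T. ✓

{a, c, e, g}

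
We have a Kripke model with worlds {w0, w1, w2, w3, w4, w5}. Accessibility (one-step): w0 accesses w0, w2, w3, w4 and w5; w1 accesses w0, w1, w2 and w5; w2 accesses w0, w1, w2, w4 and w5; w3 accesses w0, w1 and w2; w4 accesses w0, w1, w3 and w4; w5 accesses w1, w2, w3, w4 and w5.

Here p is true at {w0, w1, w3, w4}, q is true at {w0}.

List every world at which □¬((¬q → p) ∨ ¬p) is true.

w0: successors {w0, w2, w3, w4, w5}; ¬((¬q → p) ∨ ¬p) there: w0:F, w2:F, w3:F, w4:F, w5:F. ✗
w1: successors {w0, w1, w2, w5}; ¬((¬q → p) ∨ ¬p) there: w0:F, w1:F, w2:F, w5:F. ✗
w2: successors {w0, w1, w2, w4, w5}; ¬((¬q → p) ∨ ¬p) there: w0:F, w1:F, w2:F, w4:F, w5:F. ✗
w3: successors {w0, w1, w2}; ¬((¬q → p) ∨ ¬p) there: w0:F, w1:F, w2:F. ✗
w4: successors {w0, w1, w3, w4}; ¬((¬q → p) ∨ ¬p) there: w0:F, w1:F, w3:F, w4:F. ✗
w5: successors {w1, w2, w3, w4, w5}; ¬((¬q → p) ∨ ¬p) there: w1:F, w2:F, w3:F, w4:F, w5:F. ✗

∅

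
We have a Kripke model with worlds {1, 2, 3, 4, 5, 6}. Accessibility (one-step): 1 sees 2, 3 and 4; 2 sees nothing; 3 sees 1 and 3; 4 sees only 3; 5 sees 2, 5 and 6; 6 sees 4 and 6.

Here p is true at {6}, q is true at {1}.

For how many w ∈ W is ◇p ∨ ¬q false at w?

1: ◇p is F, ¬q is F. ✗
2: ◇p is F, ¬q is T. ✓
3: ◇p is F, ¬q is T. ✓
4: ◇p is F, ¬q is T. ✓
5: ◇p is T, ¬q is T. ✓
6: ◇p is T, ¬q is T. ✓
Satisfying worlds: {2, 3, 4, 5, 6}.
So ◇p ∨ ¬q fails at the other 1 world.

1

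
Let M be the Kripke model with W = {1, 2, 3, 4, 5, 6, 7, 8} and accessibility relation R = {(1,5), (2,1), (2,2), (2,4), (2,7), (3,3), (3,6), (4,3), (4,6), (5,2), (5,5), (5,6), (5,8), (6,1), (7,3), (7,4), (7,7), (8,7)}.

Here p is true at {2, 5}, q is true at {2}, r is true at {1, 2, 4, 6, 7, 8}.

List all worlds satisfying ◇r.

1: successors {5}; r there: 5:F. ✗
2: successors {1, 2, 4, 7}; r there: 1:T, 2:T, 4:T, 7:T. ✓
3: successors {3, 6}; r there: 3:F, 6:T. ✓
4: successors {3, 6}; r there: 3:F, 6:T. ✓
5: successors {2, 5, 6, 8}; r there: 2:T, 5:F, 6:T, 8:T. ✓
6: successors {1}; r there: 1:T. ✓
7: successors {3, 4, 7}; r there: 3:F, 4:T, 7:T. ✓
8: successors {7}; r there: 7:T. ✓

{2, 3, 4, 5, 6, 7, 8}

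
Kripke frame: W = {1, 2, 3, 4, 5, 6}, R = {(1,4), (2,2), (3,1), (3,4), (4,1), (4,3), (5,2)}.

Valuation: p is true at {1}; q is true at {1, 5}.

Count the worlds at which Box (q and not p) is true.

1

1: successors {4}; q and not p there: 4:F. ✗
2: successors {2}; q and not p there: 2:F. ✗
3: successors {1, 4}; q and not p there: 1:F, 4:F. ✗
4: successors {1, 3}; q and not p there: 1:F, 3:F. ✗
5: successors {2}; q and not p there: 2:F. ✗
6: no successors, so Box (q and not p) holds vacuously. ✓
Satisfying worlds: {6}.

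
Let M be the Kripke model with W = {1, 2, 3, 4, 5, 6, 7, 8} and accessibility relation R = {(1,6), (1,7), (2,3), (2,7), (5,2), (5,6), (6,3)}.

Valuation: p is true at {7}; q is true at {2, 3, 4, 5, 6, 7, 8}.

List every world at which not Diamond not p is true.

{3, 4, 7, 8}

1: Diamond not p is T. ✗
2: Diamond not p is T. ✗
3: Diamond not p is F. ✓
4: Diamond not p is F. ✓
5: Diamond not p is T. ✗
6: Diamond not p is T. ✗
7: Diamond not p is F. ✓
8: Diamond not p is F. ✓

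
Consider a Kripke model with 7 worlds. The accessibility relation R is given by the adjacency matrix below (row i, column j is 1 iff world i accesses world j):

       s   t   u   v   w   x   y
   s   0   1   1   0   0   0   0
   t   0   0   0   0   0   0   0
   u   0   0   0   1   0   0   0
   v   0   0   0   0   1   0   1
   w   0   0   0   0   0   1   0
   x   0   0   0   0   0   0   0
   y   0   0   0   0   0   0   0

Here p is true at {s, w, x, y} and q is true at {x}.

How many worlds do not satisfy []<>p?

s: successors {t, u}; <>p there: t:F, u:F. ✗
t: no successors, so []<>p holds vacuously. ✓
u: successors {v}; <>p there: v:T. ✓
v: successors {w, y}; <>p there: w:T, y:F. ✗
w: successors {x}; <>p there: x:F. ✗
x: no successors, so []<>p holds vacuously. ✓
y: no successors, so []<>p holds vacuously. ✓
Satisfying worlds: {t, u, x, y}.
So []<>p fails at the other 3 worlds.

3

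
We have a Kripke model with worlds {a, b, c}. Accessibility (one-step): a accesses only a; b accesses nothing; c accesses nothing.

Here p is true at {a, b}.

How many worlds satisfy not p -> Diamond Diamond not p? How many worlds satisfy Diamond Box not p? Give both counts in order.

2 and 0

For not p -> Diamond Diamond not p:
a: not p is F, Diamond Diamond not p is F. ✓
b: not p is F, Diamond Diamond not p is F. ✓
c: not p is T, Diamond Diamond not p is F. ✗
— 2 worlds.
For Diamond Box not p:
a: successors {a}; Box not p there: a:F. ✗
b: no successors, so Diamond Box not p fails. ✗
c: no successors, so Diamond Box not p fails. ✗
— 0 worlds.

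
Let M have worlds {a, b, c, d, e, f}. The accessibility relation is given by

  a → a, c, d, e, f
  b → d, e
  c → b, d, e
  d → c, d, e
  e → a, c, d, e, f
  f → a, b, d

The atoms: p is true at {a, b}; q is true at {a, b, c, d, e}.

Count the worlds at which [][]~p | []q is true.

a: [][]~p is F, []q is F. ✗
b: [][]~p is F, []q is T. ✓
c: [][]~p is F, []q is T. ✓
d: [][]~p is F, []q is T. ✓
e: [][]~p is F, []q is F. ✗
f: [][]~p is F, []q is T. ✓
Satisfying worlds: {b, c, d, f}.

4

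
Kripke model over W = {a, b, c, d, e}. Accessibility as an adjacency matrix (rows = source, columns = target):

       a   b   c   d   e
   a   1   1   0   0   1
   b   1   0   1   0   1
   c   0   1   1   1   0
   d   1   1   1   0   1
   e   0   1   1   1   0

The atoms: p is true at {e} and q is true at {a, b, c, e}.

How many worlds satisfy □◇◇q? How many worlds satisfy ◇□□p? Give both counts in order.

5 and 0

For □◇◇q:
a: successors {a, b, e}; ◇◇q there: a:T, b:T, e:T. ✓
b: successors {a, c, e}; ◇◇q there: a:T, c:T, e:T. ✓
c: successors {b, c, d}; ◇◇q there: b:T, c:T, d:T. ✓
d: successors {a, b, c, e}; ◇◇q there: a:T, b:T, c:T, e:T. ✓
e: successors {b, c, d}; ◇◇q there: b:T, c:T, d:T. ✓
— 5 worlds.
For ◇□□p:
a: successors {a, b, e}; □□p there: a:F, b:F, e:F. ✗
b: successors {a, c, e}; □□p there: a:F, c:F, e:F. ✗
c: successors {b, c, d}; □□p there: b:F, c:F, d:F. ✗
d: successors {a, b, c, e}; □□p there: a:F, b:F, c:F, e:F. ✗
e: successors {b, c, d}; □□p there: b:F, c:F, d:F. ✗
— 0 worlds.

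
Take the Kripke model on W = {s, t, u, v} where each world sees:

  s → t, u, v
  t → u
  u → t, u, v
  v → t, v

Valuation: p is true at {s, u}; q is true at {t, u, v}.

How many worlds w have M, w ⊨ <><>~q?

0

s: successors {t, u, v}; <>~q there: t:F, u:F, v:F. ✗
t: successors {u}; <>~q there: u:F. ✗
u: successors {t, u, v}; <>~q there: t:F, u:F, v:F. ✗
v: successors {t, v}; <>~q there: t:F, v:F. ✗
Satisfying worlds: ∅.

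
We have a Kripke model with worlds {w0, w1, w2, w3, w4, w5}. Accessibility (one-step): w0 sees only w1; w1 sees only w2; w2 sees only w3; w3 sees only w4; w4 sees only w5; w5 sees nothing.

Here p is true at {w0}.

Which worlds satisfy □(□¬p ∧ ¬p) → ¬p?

w0: □(□¬p ∧ ¬p) is T, ¬p is F. ✗
w1: □(□¬p ∧ ¬p) is T, ¬p is T. ✓
w2: □(□¬p ∧ ¬p) is T, ¬p is T. ✓
w3: □(□¬p ∧ ¬p) is T, ¬p is T. ✓
w4: □(□¬p ∧ ¬p) is T, ¬p is T. ✓
w5: □(□¬p ∧ ¬p) is T, ¬p is T. ✓

{w1, w2, w3, w4, w5}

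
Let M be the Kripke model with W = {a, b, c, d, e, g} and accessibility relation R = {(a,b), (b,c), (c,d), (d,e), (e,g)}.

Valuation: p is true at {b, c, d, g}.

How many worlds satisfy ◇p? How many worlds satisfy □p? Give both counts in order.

4 and 5

For ◇p:
a: successors {b}; p there: b:T. ✓
b: successors {c}; p there: c:T. ✓
c: successors {d}; p there: d:T. ✓
d: successors {e}; p there: e:F. ✗
e: successors {g}; p there: g:T. ✓
g: no successors, so ◇p fails. ✗
— 4 worlds.
For □p:
a: successors {b}; p there: b:T. ✓
b: successors {c}; p there: c:T. ✓
c: successors {d}; p there: d:T. ✓
d: successors {e}; p there: e:F. ✗
e: successors {g}; p there: g:T. ✓
g: no successors, so □p holds vacuously. ✓
— 5 worlds.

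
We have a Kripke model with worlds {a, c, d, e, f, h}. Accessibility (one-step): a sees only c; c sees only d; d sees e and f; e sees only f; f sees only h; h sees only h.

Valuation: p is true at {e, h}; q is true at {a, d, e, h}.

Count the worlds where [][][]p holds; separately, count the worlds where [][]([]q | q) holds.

For [][][]p:
a: successors {c}; [][]p there: c:F. ✗
c: successors {d}; [][]p there: d:F. ✗
d: successors {e, f}; [][]p there: e:T, f:T. ✓
e: successors {f}; [][]p there: f:T. ✓
f: successors {h}; [][]p there: h:T. ✓
h: successors {h}; [][]p there: h:T. ✓
— 4 worlds.
For [][]([]q | q):
a: successors {c}; []([]q | q) there: c:T. ✓
c: successors {d}; []([]q | q) there: d:T. ✓
d: successors {e, f}; []([]q | q) there: e:T, f:T. ✓
e: successors {f}; []([]q | q) there: f:T. ✓
f: successors {h}; []([]q | q) there: h:T. ✓
h: successors {h}; []([]q | q) there: h:T. ✓
— 6 worlds.

4 and 6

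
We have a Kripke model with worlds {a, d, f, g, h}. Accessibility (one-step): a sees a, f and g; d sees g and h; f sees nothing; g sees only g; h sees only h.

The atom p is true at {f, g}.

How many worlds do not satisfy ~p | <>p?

a: ~p is T, <>p is T. ✓
d: ~p is T, <>p is T. ✓
f: ~p is F, <>p is F. ✗
g: ~p is F, <>p is T. ✓
h: ~p is T, <>p is F. ✓
Satisfying worlds: {a, d, g, h}.
So ~p | <>p fails at the other 1 world.

1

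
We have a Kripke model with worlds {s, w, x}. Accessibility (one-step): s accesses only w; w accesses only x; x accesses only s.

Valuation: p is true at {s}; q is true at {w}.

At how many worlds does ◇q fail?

s: successors {w}; q there: w:T. ✓
w: successors {x}; q there: x:F. ✗
x: successors {s}; q there: s:F. ✗
Satisfying worlds: {s}.
So ◇q fails at the other 2 worlds.

2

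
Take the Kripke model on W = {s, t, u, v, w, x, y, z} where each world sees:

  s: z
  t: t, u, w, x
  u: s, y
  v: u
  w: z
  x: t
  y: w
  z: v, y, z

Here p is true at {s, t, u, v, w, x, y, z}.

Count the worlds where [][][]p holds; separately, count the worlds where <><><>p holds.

8 and 8

For [][][]p:
s: successors {z}; [][]p there: z:T. ✓
t: successors {t, u, w, x}; [][]p there: t:T, u:T, w:T, x:T. ✓
u: successors {s, y}; [][]p there: s:T, y:T. ✓
v: successors {u}; [][]p there: u:T. ✓
w: successors {z}; [][]p there: z:T. ✓
x: successors {t}; [][]p there: t:T. ✓
y: successors {w}; [][]p there: w:T. ✓
z: successors {v, y, z}; [][]p there: v:T, y:T, z:T. ✓
— 8 worlds.
For <><><>p:
s: successors {z}; <><>p there: z:T. ✓
t: successors {t, u, w, x}; <><>p there: t:T, u:T, w:T, x:T. ✓
u: successors {s, y}; <><>p there: s:T, y:T. ✓
v: successors {u}; <><>p there: u:T. ✓
w: successors {z}; <><>p there: z:T. ✓
x: successors {t}; <><>p there: t:T. ✓
y: successors {w}; <><>p there: w:T. ✓
z: successors {v, y, z}; <><>p there: v:T, y:T, z:T. ✓
— 8 worlds.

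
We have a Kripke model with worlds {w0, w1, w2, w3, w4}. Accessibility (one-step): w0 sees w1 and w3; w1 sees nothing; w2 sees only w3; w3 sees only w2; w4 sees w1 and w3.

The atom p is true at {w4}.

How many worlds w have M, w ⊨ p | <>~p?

w0: p is F, <>~p is T. ✓
w1: p is F, <>~p is F. ✗
w2: p is F, <>~p is T. ✓
w3: p is F, <>~p is T. ✓
w4: p is T, <>~p is T. ✓
Satisfying worlds: {w0, w2, w3, w4}.

4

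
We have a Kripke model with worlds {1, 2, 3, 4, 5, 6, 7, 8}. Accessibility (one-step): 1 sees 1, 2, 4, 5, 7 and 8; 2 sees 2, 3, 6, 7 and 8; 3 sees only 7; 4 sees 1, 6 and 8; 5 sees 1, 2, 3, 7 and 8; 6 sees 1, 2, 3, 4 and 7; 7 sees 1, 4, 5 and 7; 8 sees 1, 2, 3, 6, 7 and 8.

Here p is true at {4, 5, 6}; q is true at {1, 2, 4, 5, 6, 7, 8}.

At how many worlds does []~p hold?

2

1: successors {1, 2, 4, 5, 7, 8}; ~p there: 1:T, 2:T, 4:F, 5:F, 7:T, 8:T. ✗
2: successors {2, 3, 6, 7, 8}; ~p there: 2:T, 3:T, 6:F, 7:T, 8:T. ✗
3: successors {7}; ~p there: 7:T. ✓
4: successors {1, 6, 8}; ~p there: 1:T, 6:F, 8:T. ✗
5: successors {1, 2, 3, 7, 8}; ~p there: 1:T, 2:T, 3:T, 7:T, 8:T. ✓
6: successors {1, 2, 3, 4, 7}; ~p there: 1:T, 2:T, 3:T, 4:F, 7:T. ✗
7: successors {1, 4, 5, 7}; ~p there: 1:T, 4:F, 5:F, 7:T. ✗
8: successors {1, 2, 3, 6, 7, 8}; ~p there: 1:T, 2:T, 3:T, 6:F, 7:T, 8:T. ✗
Satisfying worlds: {3, 5}.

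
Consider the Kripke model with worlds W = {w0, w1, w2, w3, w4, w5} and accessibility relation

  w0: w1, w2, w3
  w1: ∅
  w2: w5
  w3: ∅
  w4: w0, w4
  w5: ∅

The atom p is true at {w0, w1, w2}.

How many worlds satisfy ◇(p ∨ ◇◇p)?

w0: successors {w1, w2, w3}; p ∨ ◇◇p there: w1:T, w2:T, w3:F. ✓
w1: no successors, so ◇(p ∨ ◇◇p) fails. ✗
w2: successors {w5}; p ∨ ◇◇p there: w5:F. ✗
w3: no successors, so ◇(p ∨ ◇◇p) fails. ✗
w4: successors {w0, w4}; p ∨ ◇◇p there: w0:T, w4:T. ✓
w5: no successors, so ◇(p ∨ ◇◇p) fails. ✗
Satisfying worlds: {w0, w4}.

2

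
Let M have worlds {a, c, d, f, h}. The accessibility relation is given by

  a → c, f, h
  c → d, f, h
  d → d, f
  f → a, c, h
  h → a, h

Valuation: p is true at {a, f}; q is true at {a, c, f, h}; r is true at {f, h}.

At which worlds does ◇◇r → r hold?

a: ◇◇r is T, r is F. ✗
c: ◇◇r is T, r is F. ✗
d: ◇◇r is T, r is F. ✗
f: ◇◇r is T, r is T. ✓
h: ◇◇r is T, r is T. ✓

{f, h}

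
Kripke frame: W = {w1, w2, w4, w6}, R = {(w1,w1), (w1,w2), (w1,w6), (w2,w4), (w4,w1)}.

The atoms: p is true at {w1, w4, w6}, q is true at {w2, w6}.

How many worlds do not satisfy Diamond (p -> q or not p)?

3

w1: successors {w1, w2, w6}; p -> q or not p there: w1:F, w2:T, w6:T. ✓
w2: successors {w4}; p -> q or not p there: w4:F. ✗
w4: successors {w1}; p -> q or not p there: w1:F. ✗
w6: no successors, so Diamond (p -> q or not p) fails. ✗
Satisfying worlds: {w1}.
So Diamond (p -> q or not p) fails at the other 3 worlds.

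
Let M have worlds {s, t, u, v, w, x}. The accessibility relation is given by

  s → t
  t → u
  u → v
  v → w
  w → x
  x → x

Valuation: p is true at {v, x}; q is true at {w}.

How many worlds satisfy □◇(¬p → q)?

s: successors {t}; ◇(¬p → q) there: t:F. ✗
t: successors {u}; ◇(¬p → q) there: u:T. ✓
u: successors {v}; ◇(¬p → q) there: v:T. ✓
v: successors {w}; ◇(¬p → q) there: w:T. ✓
w: successors {x}; ◇(¬p → q) there: x:T. ✓
x: successors {x}; ◇(¬p → q) there: x:T. ✓
Satisfying worlds: {t, u, v, w, x}.

5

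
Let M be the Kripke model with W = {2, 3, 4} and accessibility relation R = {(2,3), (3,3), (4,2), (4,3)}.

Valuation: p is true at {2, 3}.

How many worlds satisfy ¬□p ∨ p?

2

2: ¬□p is F, p is T. ✓
3: ¬□p is F, p is T. ✓
4: ¬□p is F, p is F. ✗
Satisfying worlds: {2, 3}.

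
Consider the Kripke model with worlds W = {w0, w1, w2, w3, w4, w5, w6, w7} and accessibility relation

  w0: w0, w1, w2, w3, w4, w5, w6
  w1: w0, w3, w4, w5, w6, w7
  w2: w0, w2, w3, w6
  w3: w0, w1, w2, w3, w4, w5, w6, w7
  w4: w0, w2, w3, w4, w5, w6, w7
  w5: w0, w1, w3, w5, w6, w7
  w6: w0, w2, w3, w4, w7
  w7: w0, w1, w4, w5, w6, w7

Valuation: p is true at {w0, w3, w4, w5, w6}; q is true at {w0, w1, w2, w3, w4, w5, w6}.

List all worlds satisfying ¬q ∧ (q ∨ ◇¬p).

{w7}

w0: ¬q is F, q ∨ ◇¬p is T. ✗
w1: ¬q is F, q ∨ ◇¬p is T. ✗
w2: ¬q is F, q ∨ ◇¬p is T. ✗
w3: ¬q is F, q ∨ ◇¬p is T. ✗
w4: ¬q is F, q ∨ ◇¬p is T. ✗
w5: ¬q is F, q ∨ ◇¬p is T. ✗
w6: ¬q is F, q ∨ ◇¬p is T. ✗
w7: ¬q is T, q ∨ ◇¬p is T. ✓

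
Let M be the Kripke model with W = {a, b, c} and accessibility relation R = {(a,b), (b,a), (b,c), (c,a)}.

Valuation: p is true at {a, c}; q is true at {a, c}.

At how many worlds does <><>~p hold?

a: successors {b}; <>~p there: b:F. ✗
b: successors {a, c}; <>~p there: a:T, c:F. ✓
c: successors {a}; <>~p there: a:T. ✓
Satisfying worlds: {b, c}.

2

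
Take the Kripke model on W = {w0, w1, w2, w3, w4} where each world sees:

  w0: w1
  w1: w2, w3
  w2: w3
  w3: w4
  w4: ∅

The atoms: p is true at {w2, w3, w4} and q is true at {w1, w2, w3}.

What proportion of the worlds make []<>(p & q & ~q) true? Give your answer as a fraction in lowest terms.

w0: successors {w1}; <>(p & q & ~q) there: w1:F. ✗
w1: successors {w2, w3}; <>(p & q & ~q) there: w2:F, w3:F. ✗
w2: successors {w3}; <>(p & q & ~q) there: w3:F. ✗
w3: successors {w4}; <>(p & q & ~q) there: w4:F. ✗
w4: no successors, so []<>(p & q & ~q) holds vacuously. ✓
That's 1 of 5 worlds, so 1/5.

1/5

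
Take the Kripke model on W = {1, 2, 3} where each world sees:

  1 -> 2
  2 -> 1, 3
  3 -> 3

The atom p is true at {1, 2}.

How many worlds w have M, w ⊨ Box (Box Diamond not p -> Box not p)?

1: successors {2}; Box Diamond not p -> Box not p there: 2:T. ✓
2: successors {1, 3}; Box Diamond not p -> Box not p there: 1:F, 3:T. ✗
3: successors {3}; Box Diamond not p -> Box not p there: 3:T. ✓
Satisfying worlds: {1, 3}.

2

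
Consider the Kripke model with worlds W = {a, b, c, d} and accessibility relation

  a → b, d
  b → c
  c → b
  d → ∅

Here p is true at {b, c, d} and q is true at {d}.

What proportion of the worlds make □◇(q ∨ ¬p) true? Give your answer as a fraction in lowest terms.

1/4

a: successors {b, d}; ◇(q ∨ ¬p) there: b:F, d:F. ✗
b: successors {c}; ◇(q ∨ ¬p) there: c:F. ✗
c: successors {b}; ◇(q ∨ ¬p) there: b:F. ✗
d: no successors, so □◇(q ∨ ¬p) holds vacuously. ✓
That's 1 of 4 worlds, so 1/4.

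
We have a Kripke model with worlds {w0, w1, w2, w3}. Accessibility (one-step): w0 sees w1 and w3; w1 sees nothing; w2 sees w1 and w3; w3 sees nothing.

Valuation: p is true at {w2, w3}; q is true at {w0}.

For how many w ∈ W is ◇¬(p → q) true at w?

2

w0: successors {w1, w3}; ¬(p → q) there: w1:F, w3:T. ✓
w1: no successors, so ◇¬(p → q) fails. ✗
w2: successors {w1, w3}; ¬(p → q) there: w1:F, w3:T. ✓
w3: no successors, so ◇¬(p → q) fails. ✗
Satisfying worlds: {w0, w2}.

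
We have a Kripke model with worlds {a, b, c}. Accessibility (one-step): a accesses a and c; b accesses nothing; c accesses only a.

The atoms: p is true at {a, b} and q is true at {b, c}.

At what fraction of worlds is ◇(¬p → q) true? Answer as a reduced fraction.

a: successors {a, c}; ¬p → q there: a:T, c:T. ✓
b: no successors, so ◇(¬p → q) fails. ✗
c: successors {a}; ¬p → q there: a:T. ✓
That's 2 of 3 worlds, so 2/3.

2/3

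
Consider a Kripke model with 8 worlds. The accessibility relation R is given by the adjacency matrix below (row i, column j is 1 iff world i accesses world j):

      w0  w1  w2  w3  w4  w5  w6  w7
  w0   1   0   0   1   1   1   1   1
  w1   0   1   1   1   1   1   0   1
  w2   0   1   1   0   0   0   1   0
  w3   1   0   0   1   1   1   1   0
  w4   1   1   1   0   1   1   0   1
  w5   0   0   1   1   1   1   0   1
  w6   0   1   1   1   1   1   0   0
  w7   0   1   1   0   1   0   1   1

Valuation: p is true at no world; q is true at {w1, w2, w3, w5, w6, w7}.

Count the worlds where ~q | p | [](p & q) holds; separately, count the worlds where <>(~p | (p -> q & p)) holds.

2 and 8

For ~q | p | [](p & q):
w0: ~q | p is T, [](p & q) is F. ✓
w1: ~q | p is F, [](p & q) is F. ✗
w2: ~q | p is F, [](p & q) is F. ✗
w3: ~q | p is F, [](p & q) is F. ✗
w4: ~q | p is T, [](p & q) is F. ✓
w5: ~q | p is F, [](p & q) is F. ✗
w6: ~q | p is F, [](p & q) is F. ✗
w7: ~q | p is F, [](p & q) is F. ✗
— 2 worlds.
For <>(~p | (p -> q & p)):
w0: successors {w0, w3, w4, w5, w6, w7}; ~p | (p -> q & p) there: w0:T, w3:T, w4:T, w5:T, w6:T, w7:T. ✓
w1: successors {w1, w2, w3, w4, w5, w7}; ~p | (p -> q & p) there: w1:T, w2:T, w3:T, w4:T, w5:T, w7:T. ✓
w2: successors {w1, w2, w6}; ~p | (p -> q & p) there: w1:T, w2:T, w6:T. ✓
w3: successors {w0, w3, w4, w5, w6}; ~p | (p -> q & p) there: w0:T, w3:T, w4:T, w5:T, w6:T. ✓
w4: successors {w0, w1, w2, w4, w5, w7}; ~p | (p -> q & p) there: w0:T, w1:T, w2:T, w4:T, w5:T, w7:T. ✓
w5: successors {w2, w3, w4, w5, w7}; ~p | (p -> q & p) there: w2:T, w3:T, w4:T, w5:T, w7:T. ✓
w6: successors {w1, w2, w3, w4, w5}; ~p | (p -> q & p) there: w1:T, w2:T, w3:T, w4:T, w5:T. ✓
w7: successors {w1, w2, w4, w6, w7}; ~p | (p -> q & p) there: w1:T, w2:T, w4:T, w6:T, w7:T. ✓
— 8 worlds.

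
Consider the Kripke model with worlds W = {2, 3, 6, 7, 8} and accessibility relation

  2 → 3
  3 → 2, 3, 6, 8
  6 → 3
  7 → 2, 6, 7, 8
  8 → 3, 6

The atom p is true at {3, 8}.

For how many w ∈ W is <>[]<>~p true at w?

2: successors {3}; []<>~p there: 3:F. ✗
3: successors {2, 3, 6, 8}; []<>~p there: 2:T, 3:F, 6:T, 8:F. ✓
6: successors {3}; []<>~p there: 3:F. ✗
7: successors {2, 6, 7, 8}; []<>~p there: 2:T, 6:T, 7:F, 8:F. ✓
8: successors {3, 6}; []<>~p there: 3:F, 6:T. ✓
Satisfying worlds: {3, 7, 8}.

3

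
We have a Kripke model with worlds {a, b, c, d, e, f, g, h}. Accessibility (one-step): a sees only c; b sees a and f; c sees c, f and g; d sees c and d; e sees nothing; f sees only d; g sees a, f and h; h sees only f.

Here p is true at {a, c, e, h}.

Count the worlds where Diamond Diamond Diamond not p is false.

1

a: successors {c}; Diamond Diamond not p there: c:T. ✓
b: successors {a, f}; Diamond Diamond not p there: a:T, f:T. ✓
c: successors {c, f, g}; Diamond Diamond not p there: c:T, f:T, g:T. ✓
d: successors {c, d}; Diamond Diamond not p there: c:T, d:T. ✓
e: no successors, so Diamond Diamond Diamond not p fails. ✗
f: successors {d}; Diamond Diamond not p there: d:T. ✓
g: successors {a, f, h}; Diamond Diamond not p there: a:T, f:T, h:T. ✓
h: successors {f}; Diamond Diamond not p there: f:T. ✓
Satisfying worlds: {a, b, c, d, f, g, h}.
So Diamond Diamond Diamond not p fails at the other 1 world.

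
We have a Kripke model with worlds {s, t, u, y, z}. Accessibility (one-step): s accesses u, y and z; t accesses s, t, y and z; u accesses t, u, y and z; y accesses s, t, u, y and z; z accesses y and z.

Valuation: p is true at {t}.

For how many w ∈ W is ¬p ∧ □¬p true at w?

2

s: ¬p is T, □¬p is T. ✓
t: ¬p is F, □¬p is F. ✗
u: ¬p is T, □¬p is F. ✗
y: ¬p is T, □¬p is F. ✗
z: ¬p is T, □¬p is T. ✓
Satisfying worlds: {s, z}.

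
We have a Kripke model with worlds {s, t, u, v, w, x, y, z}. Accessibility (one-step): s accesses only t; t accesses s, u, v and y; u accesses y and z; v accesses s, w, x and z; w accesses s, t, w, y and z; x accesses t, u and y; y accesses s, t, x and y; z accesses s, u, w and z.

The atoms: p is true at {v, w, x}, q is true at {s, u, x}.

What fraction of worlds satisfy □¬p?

s: successors {t}; ¬p there: t:T. ✓
t: successors {s, u, v, y}; ¬p there: s:T, u:T, v:F, y:T. ✗
u: successors {y, z}; ¬p there: y:T, z:T. ✓
v: successors {s, w, x, z}; ¬p there: s:T, w:F, x:F, z:T. ✗
w: successors {s, t, w, y, z}; ¬p there: s:T, t:T, w:F, y:T, z:T. ✗
x: successors {t, u, y}; ¬p there: t:T, u:T, y:T. ✓
y: successors {s, t, x, y}; ¬p there: s:T, t:T, x:F, y:T. ✗
z: successors {s, u, w, z}; ¬p there: s:T, u:T, w:F, z:T. ✗
That's 3 of 8 worlds, so 3/8.

3/8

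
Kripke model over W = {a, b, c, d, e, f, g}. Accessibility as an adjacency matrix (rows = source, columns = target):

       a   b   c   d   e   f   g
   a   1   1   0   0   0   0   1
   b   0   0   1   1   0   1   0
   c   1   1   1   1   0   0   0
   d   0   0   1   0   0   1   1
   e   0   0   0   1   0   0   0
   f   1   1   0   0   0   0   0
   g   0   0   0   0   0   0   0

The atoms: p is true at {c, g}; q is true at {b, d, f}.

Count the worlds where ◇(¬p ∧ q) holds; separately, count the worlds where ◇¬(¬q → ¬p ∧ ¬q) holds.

6 and 4

For ◇(¬p ∧ q):
a: successors {a, b, g}; ¬p ∧ q there: a:F, b:T, g:F. ✓
b: successors {c, d, f}; ¬p ∧ q there: c:F, d:T, f:T. ✓
c: successors {a, b, c, d}; ¬p ∧ q there: a:F, b:T, c:F, d:T. ✓
d: successors {c, f, g}; ¬p ∧ q there: c:F, f:T, g:F. ✓
e: successors {d}; ¬p ∧ q there: d:T. ✓
f: successors {a, b}; ¬p ∧ q there: a:F, b:T. ✓
g: no successors, so ◇(¬p ∧ q) fails. ✗
— 6 worlds.
For ◇¬(¬q → ¬p ∧ ¬q):
a: successors {a, b, g}; ¬(¬q → ¬p ∧ ¬q) there: a:F, b:F, g:T. ✓
b: successors {c, d, f}; ¬(¬q → ¬p ∧ ¬q) there: c:T, d:F, f:F. ✓
c: successors {a, b, c, d}; ¬(¬q → ¬p ∧ ¬q) there: a:F, b:F, c:T, d:F. ✓
d: successors {c, f, g}; ¬(¬q → ¬p ∧ ¬q) there: c:T, f:F, g:T. ✓
e: successors {d}; ¬(¬q → ¬p ∧ ¬q) there: d:F. ✗
f: successors {a, b}; ¬(¬q → ¬p ∧ ¬q) there: a:F, b:F. ✗
g: no successors, so ◇¬(¬q → ¬p ∧ ¬q) fails. ✗
— 4 worlds.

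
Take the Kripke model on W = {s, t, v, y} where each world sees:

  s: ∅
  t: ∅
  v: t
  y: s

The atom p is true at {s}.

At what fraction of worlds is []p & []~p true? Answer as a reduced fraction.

s: []p is T, []~p is T. ✓
t: []p is T, []~p is T. ✓
v: []p is F, []~p is T. ✗
y: []p is T, []~p is F. ✗
That's 2 of 4 worlds, so 2/4 = 1/2.

1/2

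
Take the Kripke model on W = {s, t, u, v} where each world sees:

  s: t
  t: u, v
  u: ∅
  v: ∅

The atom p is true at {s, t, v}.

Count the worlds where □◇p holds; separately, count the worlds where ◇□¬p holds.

3 and 1

For □◇p:
s: successors {t}; ◇p there: t:T. ✓
t: successors {u, v}; ◇p there: u:F, v:F. ✗
u: no successors, so □◇p holds vacuously. ✓
v: no successors, so □◇p holds vacuously. ✓
— 3 worlds.
For ◇□¬p:
s: successors {t}; □¬p there: t:F. ✗
t: successors {u, v}; □¬p there: u:T, v:T. ✓
u: no successors, so ◇□¬p fails. ✗
v: no successors, so ◇□¬p fails. ✗
— 1 world.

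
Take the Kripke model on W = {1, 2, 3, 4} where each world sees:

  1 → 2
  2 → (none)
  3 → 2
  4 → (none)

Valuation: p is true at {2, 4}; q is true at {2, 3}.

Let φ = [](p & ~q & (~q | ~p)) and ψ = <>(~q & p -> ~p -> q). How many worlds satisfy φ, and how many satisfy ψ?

For [](p & ~q & (~q | ~p)):
1: successors {2}; p & ~q & (~q | ~p) there: 2:F. ✗
2: no successors, so [](p & ~q & (~q | ~p)) holds vacuously. ✓
3: successors {2}; p & ~q & (~q | ~p) there: 2:F. ✗
4: no successors, so [](p & ~q & (~q | ~p)) holds vacuously. ✓
— 2 worlds.
For <>(~q & p -> ~p -> q):
1: successors {2}; ~q & p -> ~p -> q there: 2:T. ✓
2: no successors, so <>(~q & p -> ~p -> q) fails. ✗
3: successors {2}; ~q & p -> ~p -> q there: 2:T. ✓
4: no successors, so <>(~q & p -> ~p -> q) fails. ✗
— 2 worlds.

2 and 2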